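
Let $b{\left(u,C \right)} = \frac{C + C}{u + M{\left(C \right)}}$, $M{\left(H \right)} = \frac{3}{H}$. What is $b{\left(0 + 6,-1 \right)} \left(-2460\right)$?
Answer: $1640$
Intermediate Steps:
$b{\left(u,C \right)} = \frac{2 C}{u + \frac{3}{C}}$ ($b{\left(u,C \right)} = \frac{C + C}{u + \frac{3}{C}} = \frac{2 C}{u + \frac{3}{C}}$)
$b{\left(0 + 6,-1 \right)} \left(-2460\right) = \frac{2 \left(-1\right)^{2}}{3 - \left(0 + 6\right)} \left(-2460\right) = 2 \cdot 1 \frac{1}{3 - 6} \left(-2460\right) = 2 \cdot 1 \frac{1}{-3} \left(-2460\right) = 2 \cdot 1 \left(- \frac{1}{3}\right) \left(-2460\right) = \left(- \frac{2}{3}\right) \left(-2460\right) = 1640$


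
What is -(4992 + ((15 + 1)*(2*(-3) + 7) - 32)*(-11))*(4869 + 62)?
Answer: -25483408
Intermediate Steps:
-(4992 + ((15 + 1)*(2*(-3) + 7) - 32)*(-11))*(4869 + 62) = -(4992 + (16*(-6 + 7) - 32)*(-11))*4931 = -(4992 + (16*1 - 32)*(-11))*4931 = -(4992 + (16 - 32)*(-11))*4931 = -(4992 - 16*(-11))*4931 = -(4992 + 176)*4931 = -5168*4931 = -1*25483408 = -25483408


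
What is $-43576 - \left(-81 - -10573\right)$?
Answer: $-54068$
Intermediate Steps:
$-43576 - \left(-81 - -10573\right) = -43576 - \left(-81 + 10573\right) = -43576 - 10492 = -54068$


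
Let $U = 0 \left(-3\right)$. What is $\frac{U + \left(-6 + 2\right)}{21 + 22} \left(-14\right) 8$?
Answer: $\frac{448}{43} \approx 10.419$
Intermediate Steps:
$U = 0$
$\frac{U + \left(-6 + 2\right)}{21 + 22} \left(-14\right) 8 = \frac{0 + \left(-6 + 2\right)}{21 + 22} \left(-14\right) 8 = \frac{0 - 4}{43} \left(-14\right) 8 = \left(-4\right) \frac{1}{43} \left(-14\right) 8 = \left(- \frac{4}{43}\right) \left(-14\right) 8 = \frac{56}{43} \cdot 8 = \frac{448}{43}$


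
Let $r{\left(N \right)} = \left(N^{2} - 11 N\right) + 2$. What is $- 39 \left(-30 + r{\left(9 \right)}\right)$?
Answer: $1794$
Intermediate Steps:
$r{\left(N \right)} = 2 + N^{2} - 11 N$
$- 39 \left(-30 + r{\left(9 \right)}\right) = - 39 \left(-30 + \left(2 + 9^{2} - 99\right)\right) = - 39 \left(-30 + \left(2 + 81 - 99\right)\right) = - 39 \left(-30 - 16\right) = \left(-39\right) \left(-46\right) = 1794$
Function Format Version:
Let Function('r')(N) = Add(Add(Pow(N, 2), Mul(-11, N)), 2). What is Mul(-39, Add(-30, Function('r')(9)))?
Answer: 1794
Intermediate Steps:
Function('r')(N) = Add(2, Pow(N, 2), Mul(-11, N))
Mul(-39, Add(-30, Function('r')(9))) = Mul(-39, Add(-30, Add(2, Pow(9, 2), Mul(-11, 9)))) = Mul(-39, Add(-30, Add(2, 81, -99))) = Mul(-39, Add(-30, -16)) = Mul(-39, -46) = 1794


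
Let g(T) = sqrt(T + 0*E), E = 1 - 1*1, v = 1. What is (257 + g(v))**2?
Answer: 66564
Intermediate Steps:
E = 0 (E = 1 - 1 = 0)
g(T) = sqrt(T) (g(T) = sqrt(T + 0*0) = sqrt(T + 0) = sqrt(T))
(257 + g(v))**2 = (257 + sqrt(1))**2 = (257 + 1)**2 = 258**2 = 66564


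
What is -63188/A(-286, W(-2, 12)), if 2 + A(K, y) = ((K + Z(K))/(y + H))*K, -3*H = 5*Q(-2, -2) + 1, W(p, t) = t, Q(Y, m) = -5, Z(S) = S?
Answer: -78985/10222 ≈ -7.7270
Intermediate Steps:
H = 8 (H = -(5*(-5) + 1)/3 = -(-25 + 1)/3 = -⅓*(-24) = 8)
A(K, y) = -2 + 2*K²/(8 + y) (A(K, y) = -2 + ((K + K)/(y + 8))*K = -2 + ((2*K)/(8 + y))*K = -2 + (2*K/(8 + y))*K = -2 + 2*K²/(8 + y))
-63188/A(-286, W(-2, 12)) = -63188*(8 + 12)/(2*(-8 + (-286)² - 1*12)) = -63188*10/(-8 + 81796 - 12) = -63188/(2*(1/20)*81776) = -63188/40888/5 = -63188*5/40888 = -78985/10222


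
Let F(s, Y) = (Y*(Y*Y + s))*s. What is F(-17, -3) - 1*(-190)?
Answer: -218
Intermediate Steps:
F(s, Y) = Y*s*(s + Y**2) (F(s, Y) = (Y*(Y**2 + s))*s = (Y*(s + Y**2))*s = Y*s*(s + Y**2))
F(-17, -3) - 1*(-190) = -3*(-17)*(-17 + (-3)**2) - 1*(-190) = -3*(-17)*(-17 + 9) + 190 = -3*(-17)*(-8) + 190 = -408 + 190 = -218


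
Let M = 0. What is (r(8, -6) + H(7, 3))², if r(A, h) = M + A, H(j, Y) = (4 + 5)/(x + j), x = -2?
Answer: 2401/25 ≈ 96.040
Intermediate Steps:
H(j, Y) = 9/(-2 + j) (H(j, Y) = (4 + 5)/(-2 + j) = 9/(-2 + j))
r(A, h) = A (r(A, h) = 0 + A = A)
(r(8, -6) + H(7, 3))² = (8 + 9/(-2 + 7))² = (8 + 9/5)² = (49/5)² = 2401/25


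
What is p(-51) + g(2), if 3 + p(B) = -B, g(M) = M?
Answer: 50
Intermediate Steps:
p(B) = -3 - B
p(-51) + g(2) = (-3 - 1*(-51)) + 2 = (-3 + 51) + 2 = 48 + 2 = 50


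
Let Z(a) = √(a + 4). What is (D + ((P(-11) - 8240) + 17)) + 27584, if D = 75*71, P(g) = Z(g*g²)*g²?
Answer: 24686 + 121*I*√1327 ≈ 24686.0 + 4407.8*I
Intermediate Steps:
Z(a) = √(4 + a)
P(g) = g²*√(4 + g³) (P(g) = √(4 + g*g²)*g² = √(4 + g³)*g² = g²*√(4 + g³))
D = 5325
(D + ((P(-11) - 8240) + 17)) + 27584 = (5325 + (((-11)²*√(4 + (-11)³) - 8240) + 17)) + 27584 = (5325 + ((121*√(4 - 1331) - 8240) + 17)) + 27584 = (5325 + ((121*√(-1327) - 8240) + 17)) + 27584 = (5325 + ((121*(I*√1327) - 8240) + 17)) + 27584 = (5325 + ((121*I*√1327 - 8240) + 17)) + 27584 = (5325 + ((-8240 + 121*I*√1327) + 17)) + 27584 = (5325 + (-8223 + 121*I*√1327)) + 27584 = (-2898 + 121*I*√1327) + 27584 = 24686 + 121*I*√1327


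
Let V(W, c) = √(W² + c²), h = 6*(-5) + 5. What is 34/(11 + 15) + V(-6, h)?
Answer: 17/13 + √661 ≈ 27.018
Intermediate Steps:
h = -25 (h = -30 + 5 = -25)
34/(11 + 15) + V(-6, h) = 34/(11 + 15) + √((-6)² + (-25)²) = 34/26 + √(36 + 625) = (1/26)*34 + √661 = 17/13 + √661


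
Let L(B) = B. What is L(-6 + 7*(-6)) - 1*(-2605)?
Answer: 2557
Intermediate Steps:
L(-6 + 7*(-6)) - 1*(-2605) = (-6 + 7*(-6)) - 1*(-2605) = (-6 - 42) + 2605 = -48 + 2605 = 2557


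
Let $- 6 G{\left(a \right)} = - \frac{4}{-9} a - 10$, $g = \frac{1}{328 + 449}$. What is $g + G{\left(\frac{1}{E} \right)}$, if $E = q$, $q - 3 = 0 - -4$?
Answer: $\frac{11590}{6993} \approx 1.6574$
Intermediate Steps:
$q = 7$ ($q = 3 + \left(0 - -4\right) = 3 + \left(0 + 4\right) = 3 + 4 = 7$)
$g = \frac{1}{777} \approx 0.001287$
$E = 7$
$G{\left(a \right)} = \frac{5}{3} - \frac{2 a}{27}$ ($G{\left(a \right)} = - \frac{- \frac{4}{-9} a - 10}{6} = - \frac{\left(-4\right) \left(- \frac{1}{9}\right) a - 10}{6} = - \frac{\frac{4 a}{9} - 10}{6} = - \frac{-10 + \frac{4 a}{9}}{6} = \frac{5}{3} - \frac{2 a}{27}$)
$g + G{\left(\frac{1}{E} \right)} = \frac{1}{777} + \left(\frac{5}{3} - \frac{2}{27 \cdot 7}\right) = \frac{1}{777} + \left(\frac{5}{3} - \frac{2}{189}\right) = \frac{1}{777} + \frac{313}{189} = \frac{11590}{6993}$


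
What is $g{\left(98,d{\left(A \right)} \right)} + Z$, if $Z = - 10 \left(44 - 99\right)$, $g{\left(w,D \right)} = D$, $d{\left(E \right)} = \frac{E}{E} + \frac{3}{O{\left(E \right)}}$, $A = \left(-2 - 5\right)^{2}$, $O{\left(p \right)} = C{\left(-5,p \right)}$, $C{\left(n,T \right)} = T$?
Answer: $\frac{27002}{49} \approx 551.06$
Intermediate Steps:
$O{\left(p \right)} = p$
$A = 49$ ($A = \left(-7\right)^{2} = 49$)
$d{\left(E \right)} = 1 + \frac{3}{E}$ ($d{\left(E \right)} = \frac{E}{E} + \frac{3}{E} = 1 + \frac{3}{E}$)
$Z = 550$ ($Z = \left(-10\right) \left(-55\right) = 550$)
$g{\left(98,d{\left(A \right)} \right)} + Z = \frac{3 + 49}{49} + 550 = \frac{1}{49} \cdot 52 + 550 = \frac{52}{49} + 550 = \frac{27002}{49}$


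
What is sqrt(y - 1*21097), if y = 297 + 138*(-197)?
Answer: I*sqrt(47986) ≈ 219.06*I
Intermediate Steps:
y = -26889 (y = 297 - 27186 = -26889)
sqrt(y - 1*21097) = sqrt(-26889 - 1*21097) = sqrt(-26889 - 21097) = sqrt(-47986) = I*sqrt(47986)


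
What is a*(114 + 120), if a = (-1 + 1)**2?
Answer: 0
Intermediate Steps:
a = 0 (a = 0**2 = 0)
a*(114 + 120) = 0*(114 + 120) = 0*234 = 0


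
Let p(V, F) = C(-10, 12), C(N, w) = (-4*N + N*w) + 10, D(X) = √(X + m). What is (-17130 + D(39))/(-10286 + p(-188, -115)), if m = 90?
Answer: 2855/1726 - √129/10356 ≈ 1.6530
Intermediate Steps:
D(X) = √(90 + X) (D(X) = √(X + 90) = √(90 + X))
C(N, w) = 10 - 4*N + N*w
p(V, F) = -70 (p(V, F) = 10 - 4*(-10) - 10*12 = 10 + 40 - 120 = -70)
(-17130 + D(39))/(-10286 + p(-188, -115)) = (-17130 + √(90 + 39))/(-10286 - 70) = (-17130 + √129)/(-10356) = (-17130 + √129)*(-1/10356) = 2855/1726 - √129/10356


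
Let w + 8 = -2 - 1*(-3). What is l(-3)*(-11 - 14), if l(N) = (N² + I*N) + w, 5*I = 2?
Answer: -20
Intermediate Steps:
w = -7 (w = -8 + (-2 - 1*(-3)) = -8 + (-2 + 3) = -8 + 1 = -7)
I = ⅖ (I = (⅕)*2 = ⅖ ≈ 0.40000)
l(N) = -7 + N² + 2*N/5 (l(N) = (N² + 2*N/5) - 7 = -7 + N² + 2*N/5)
l(-3)*(-11 - 14) = (-7 + (-3)² + (⅖)*(-3))*(-11 - 14) = (-7 + 9 - 6/5)*(-25) = (⅘)*(-25) = -20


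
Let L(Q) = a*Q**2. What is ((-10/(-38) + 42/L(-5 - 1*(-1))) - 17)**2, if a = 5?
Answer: 151807041/577600 ≈ 262.82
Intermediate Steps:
L(Q) = 5*Q**2
((-10/(-38) + 42/L(-5 - 1*(-1))) - 17)**2 = ((-10/(-38) + 42/((5*(-5 - 1*(-1))**2))) - 17)**2 = ((-10*(-1/38) + 42/((5*(-5 + 1)**2))) - 17)**2 = ((5/19 + 42/((5*(-4)**2))) - 17)**2 = ((5/19 + 42/((5*16))) - 17)**2 = ((5/19 + 42/80) - 17)**2 = ((5/19 + 42*(1/80)) - 17)**2 = ((5/19 + 21/40) - 17)**2 = (599/760 - 17)**2 = (-12321/760)**2 = 151807041/577600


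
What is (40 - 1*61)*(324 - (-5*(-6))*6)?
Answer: -3024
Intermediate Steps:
(40 - 1*61)*(324 - (-5*(-6))*6) = (40 - 61)*(324 - 30*6) = -21*(324 - 1*180) = -21*(324 - 180) = -21*144 = -3024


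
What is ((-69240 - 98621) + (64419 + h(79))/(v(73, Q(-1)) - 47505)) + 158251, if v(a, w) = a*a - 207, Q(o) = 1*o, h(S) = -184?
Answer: -407364865/42383 ≈ -9611.5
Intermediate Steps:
Q(o) = o
v(a, w) = -207 + a² (v(a, w) = a² - 207 = -207 + a²)
((-69240 - 98621) + (64419 + h(79))/(v(73, Q(-1)) - 47505)) + 158251 = ((-69240 - 98621) + (64419 - 184)/((-207 + 73²) - 47505)) + 158251 = (-167861 + 64235/((-207 + 5329) - 47505)) + 158251 = (-167861 + 64235/(5122 - 47505)) + 158251 = (-167861 + 64235/(-42383)) + 158251 = (-167861 + 64235*(-1/42383)) + 158251 = (-167861 - 64235/42383) + 158251 = -7114516998/42383 + 158251 = -407364865/42383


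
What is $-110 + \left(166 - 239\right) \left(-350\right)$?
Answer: $25440$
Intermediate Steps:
$-110 + \left(166 - 239\right) \left(-350\right) = -110 - -25550 = -110 + 25550 = 25440$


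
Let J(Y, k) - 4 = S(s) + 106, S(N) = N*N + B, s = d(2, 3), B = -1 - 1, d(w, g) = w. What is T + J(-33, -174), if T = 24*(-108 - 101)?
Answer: -4904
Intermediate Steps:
B = -2
s = 2
T = -5016 (T = 24*(-209) = -5016)
S(N) = -2 + N² (S(N) = N*N - 2 = N² - 2 = -2 + N²)
J(Y, k) = 112 (J(Y, k) = 4 + ((-2 + 2²) + 106) = 4 + ((-2 + 4) + 106) = 4 + (2 + 106) = 4 + 108 = 112)
T + J(-33, -174) = -5016 + 112 = -4904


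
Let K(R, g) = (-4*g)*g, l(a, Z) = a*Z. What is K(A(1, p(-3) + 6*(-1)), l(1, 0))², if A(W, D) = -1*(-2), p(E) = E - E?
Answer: 0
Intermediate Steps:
p(E) = 0
A(W, D) = 2
l(a, Z) = Z*a
K(R, g) = -4*g²
K(A(1, p(-3) + 6*(-1)), l(1, 0))² = (-4*(0*1)²)² = (-4*0²)² = (-4*0)² = 0² = 0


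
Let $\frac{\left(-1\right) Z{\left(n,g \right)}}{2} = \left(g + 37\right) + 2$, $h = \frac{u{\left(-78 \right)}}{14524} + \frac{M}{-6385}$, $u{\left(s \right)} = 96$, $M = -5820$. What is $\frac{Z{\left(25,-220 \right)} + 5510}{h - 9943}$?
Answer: $- \frac{27227213264}{46099316009} \approx -0.59062$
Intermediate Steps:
$h = \frac{4257132}{4636787}$ ($h = \frac{96}{14524} - \frac{5820}{-6385} = 96 \cdot \frac{1}{14524} - - \frac{1164}{1277} = \frac{24}{3631} + \frac{1164}{1277} = \frac{4257132}{4636787} \approx 0.91812$)
$Z{\left(n,g \right)} = -78 - 2 g$ ($Z{\left(n,g \right)} = - 2 \left(\left(g + 37\right) + 2\right) = - 2 \left(\left(37 + g\right) + 2\right) = - 2 \left(39 + g\right) = -78 - 2 g$)
$\frac{Z{\left(25,-220 \right)} + 5510}{h - 9943} = \frac{\left(-78 - -440\right) + 5510}{\frac{4257132}{4636787} - 9943} = \frac{\left(-78 + 440\right) + 5510}{- \frac{46099316009}{4636787}} = \left(362 + 5510\right) \left(- \frac{4636787}{46099316009}\right) = 5872 \left(- \frac{4636787}{46099316009}\right) = - \frac{27227213264}{46099316009}$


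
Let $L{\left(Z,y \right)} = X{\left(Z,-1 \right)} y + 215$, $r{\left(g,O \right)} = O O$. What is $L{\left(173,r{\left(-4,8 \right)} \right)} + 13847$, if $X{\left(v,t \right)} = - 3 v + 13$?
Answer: $-18322$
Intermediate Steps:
$r{\left(g,O \right)} = O^{2}$
$X{\left(v,t \right)} = 13 - 3 v$
$L{\left(Z,y \right)} = 215 + y \left(13 - 3 Z\right)$ ($L{\left(Z,y \right)} = \left(13 - 3 Z\right) y + 215 = y \left(13 - 3 Z\right) + 215 = 215 + y \left(13 - 3 Z\right)$)
$L{\left(173,r{\left(-4,8 \right)} \right)} + 13847 = \left(215 - 8^{2} \left(-13 + 3 \cdot 173\right)\right) + 13847 = \left(215 - 64 \left(-13 + 519\right)\right) + 13847 = \left(215 - 64 \cdot 506\right) + 13847 = \left(215 - 32384\right) + 13847 = -32169 + 13847 = -18322$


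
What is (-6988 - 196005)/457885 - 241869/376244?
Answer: -187123085357/172276483940 ≈ -1.0862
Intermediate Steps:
(-6988 - 196005)/457885 - 241869/376244 = -202993*1/457885 - 241869*1/376244 = -202993/457885 - 241869/376244 = -187123085357/172276483940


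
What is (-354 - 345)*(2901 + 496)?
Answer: -2374503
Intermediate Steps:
(-354 - 345)*(2901 + 496) = -699*3397 = -2374503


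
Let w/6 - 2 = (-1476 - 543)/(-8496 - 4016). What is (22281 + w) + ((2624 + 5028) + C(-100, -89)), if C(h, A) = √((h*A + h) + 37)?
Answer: 187341977/6256 + √8837 ≈ 30040.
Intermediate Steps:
C(h, A) = √(37 + h + A*h) (C(h, A) = √((A*h + h) + 37) = √((h + A*h) + 37) = √(37 + h + A*h))
w = 81129/6256 (w = 12 + 6*((-1476 - 543)/(-8496 - 4016)) = 12 + 6*(-2019/(-12512)) = 12 + 6*(-2019*(-1/12512)) = 12 + 6*(2019/12512) = 12 + 6057/6256 = 81129/6256 ≈ 12.968)
(22281 + w) + ((2624 + 5028) + C(-100, -89)) = (22281 + 81129/6256) + ((2624 + 5028) + √(37 - 100 - 89*(-100))) = 139471065/6256 + (7652 + √(37 - 100 + 8900)) = 139471065/6256 + (7652 + √8837) = 187341977/6256 + √8837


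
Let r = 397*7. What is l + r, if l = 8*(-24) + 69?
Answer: 2656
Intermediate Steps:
r = 2779
l = -123 (l = -192 + 69 = -123)
l + r = -123 + 2779 = 2656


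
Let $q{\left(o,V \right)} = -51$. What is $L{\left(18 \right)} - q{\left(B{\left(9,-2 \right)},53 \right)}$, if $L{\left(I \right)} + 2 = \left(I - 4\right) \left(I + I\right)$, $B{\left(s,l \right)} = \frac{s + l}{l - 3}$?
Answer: $553$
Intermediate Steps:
$B{\left(s,l \right)} = \frac{l + s}{-3 + l}$
$L{\left(I \right)} = -2 + 2 I \left(-4 + I\right)$ ($L{\left(I \right)} = -2 + \left(I - 4\right) \left(I + I\right) = -2 + \left(-4 + I\right) 2 I = -2 + 2 I \left(-4 + I\right)$)
$L{\left(18 \right)} - q{\left(B{\left(9,-2 \right)},53 \right)} = \left(-2 - 144 + 2 \cdot 18^{2}\right) - -51 = \left(-2 - 144 + 2 \cdot 324\right) + 51 = \left(-2 - 144 + 648\right) + 51 = 502 + 51 = 553$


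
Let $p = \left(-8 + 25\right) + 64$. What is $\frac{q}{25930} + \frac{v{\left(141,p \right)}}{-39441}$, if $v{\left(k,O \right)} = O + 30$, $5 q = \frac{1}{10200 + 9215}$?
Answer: $- \frac{93134712603}{33093033498250} \approx -0.0028143$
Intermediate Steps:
$p = 81$ ($p = 17 + 64 = 81$)
$q = \frac{1}{97075}$ ($q = \frac{1}{5 \left(10200 + 9215\right)} = \frac{1}{5 \cdot 19415} = \frac{1}{5} \cdot \frac{1}{19415} = \frac{1}{97075} \approx 1.0301 \cdot 10^{-5}$)
$v{\left(k,O \right)} = 30 + O$
$\frac{q}{25930} + \frac{v{\left(141,p \right)}}{-39441} = \frac{1}{97075 \cdot 25930} + \frac{30 + 81}{-39441} = \frac{1}{97075} \cdot \frac{1}{25930} + 111 \left(- \frac{1}{39441}\right) = \frac{1}{2517154750} - \frac{37}{13147} = - \frac{93134712603}{33093033498250}$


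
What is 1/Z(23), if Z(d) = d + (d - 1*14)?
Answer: 1/32 ≈ 0.031250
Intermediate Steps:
Z(d) = -14 + 2*d (Z(d) = d + (d - 14) = d + (-14 + d) = -14 + 2*d)
1/Z(23) = 1/(-14 + 2*23) = 1/(-14 + 46) = 1/32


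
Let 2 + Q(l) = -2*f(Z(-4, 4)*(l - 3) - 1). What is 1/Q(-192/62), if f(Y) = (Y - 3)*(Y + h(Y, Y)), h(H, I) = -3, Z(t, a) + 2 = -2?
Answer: -961/800770 ≈ -0.0012001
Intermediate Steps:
Z(t, a) = -4 (Z(t, a) = -2 - 2 = -4)
f(Y) = (-3 + Y)² (f(Y) = (Y - 3)*(Y - 3) = (-3 + Y)*(-3 + Y) = (-3 + Y)²)
Q(l) = 112 - 48*l - 2*(11 - 4*l)² (Q(l) = -2 - 2*(9 + (-4*(l - 3) - 1)² - 6*(-4*(l - 3) - 1)) = -2 - 2*(9 + (-4*(-3 + l) - 1)² - 6*(-4*(-3 + l) - 1)) = -2 - 2*(9 + ((12 - 4*l) - 1)² - 6*((12 - 4*l) - 1)) = -2 - 2*(9 + (11 - 4*l)² - 6*(11 - 4*l)) = -2 - 2*(9 + (11 - 4*l)² + (-66 + 24*l)) = -2 - 2*(-57 + (11 - 4*l)² + 24*l) = -2 + (114 - 48*l - 2*(11 - 4*l)²) = 112 - 48*l - 2*(11 - 4*l)²)
1/Q(-192/62) = 1/(-130 - 32*(-192/62)² + 128*(-192/62)) = 1/(-130 - 32*(-192*1/62)² + 128*(-192*1/62)) = 1/(-130 - 32*(-96/31)² + 128*(-96/31)) = 1/(-130 - 32*9216/961 - 12288/31) = 1/(-130 - 294912/961 - 12288/31) = 1/(-800770/961) = -961/800770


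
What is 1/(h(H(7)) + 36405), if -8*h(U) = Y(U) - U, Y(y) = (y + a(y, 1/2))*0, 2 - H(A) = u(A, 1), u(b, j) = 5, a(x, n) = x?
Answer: 8/291237 ≈ 2.7469e-5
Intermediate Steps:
H(A) = -3 (H(A) = 2 - 1*5 = 2 - 5 = -3)
Y(y) = 0 (Y(y) = (y + y)*0 = (2*y)*0 = 0)
h(U) = U/8 (h(U) = -(0 - U)/8 = -(-1)*U/8 = U/8)
1/(h(H(7)) + 36405) = 1/((⅛)*(-3) + 36405) = 1/(-3/8 + 36405) = 1/(291237/8) = 8/291237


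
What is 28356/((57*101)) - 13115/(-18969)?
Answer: 204462673/36401511 ≈ 5.6169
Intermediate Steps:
28356/((57*101)) - 13115/(-18969) = 28356/5757 - 13115*(-1/18969) = 28356*(1/5757) + 13115/18969 = 9452/1919 + 13115/18969 = 204462673/36401511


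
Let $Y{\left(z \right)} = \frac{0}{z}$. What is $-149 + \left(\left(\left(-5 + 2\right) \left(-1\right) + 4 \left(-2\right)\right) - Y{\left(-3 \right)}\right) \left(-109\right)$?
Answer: $396$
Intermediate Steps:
$Y{\left(z \right)} = 0$
$-149 + \left(\left(\left(-5 + 2\right) \left(-1\right) + 4 \left(-2\right)\right) - Y{\left(-3 \right)}\right) \left(-109\right) = -149 + \left(\left(\left(-5 + 2\right) \left(-1\right) + 4 \left(-2\right)\right) - 0\right) \left(-109\right) = -149 + \left(\left(\left(-3\right) \left(-1\right) - 8\right) + 0\right) \left(-109\right) = -149 + \left(\left(3 - 8\right) + 0\right) \left(-109\right) = -149 + \left(-5 + 0\right) \left(-109\right) = -149 - -545 = -149 + 545 = 396$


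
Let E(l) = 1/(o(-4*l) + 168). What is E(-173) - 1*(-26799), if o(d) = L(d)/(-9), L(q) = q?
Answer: 21975189/820 ≈ 26799.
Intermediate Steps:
o(d) = -d/9 (o(d) = d/(-9) = d*(-1/9) = -d/9)
E(l) = 1/(168 + 4*l/9) (E(l) = 1/(-(-4)*l/9 + 168) = 1/(4*l/9 + 168) = 1/(168 + 4*l/9))
E(-173) - 1*(-26799) = 9/(4*(378 - 173)) - 1*(-26799) = (9/4)/205 + 26799 = (9/4)*(1/205) + 26799 = 9/820 + 26799 = 21975189/820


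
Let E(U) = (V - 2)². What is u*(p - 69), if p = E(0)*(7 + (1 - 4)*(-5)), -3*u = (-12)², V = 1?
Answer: 2256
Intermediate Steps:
E(U) = 1 (E(U) = (1 - 2)² = (-1)² = 1)
u = -48 (u = -⅓*(-12)² = -⅓*144 = -48)
p = 22 (p = 1*(7 + (1 - 4)*(-5)) = 1*(7 - 3*(-5)) = 1*(7 + 15) = 1*22 = 22)
u*(p - 69) = -48*(22 - 69) = -48*(-47) = 2256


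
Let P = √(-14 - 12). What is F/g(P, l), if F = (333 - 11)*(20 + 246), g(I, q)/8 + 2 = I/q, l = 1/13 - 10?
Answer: -356333733/70958 + 35909601*I*√26/141916 ≈ -5021.8 + 1290.2*I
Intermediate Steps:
P = I*√26 (P = √(-26) = I*√26 ≈ 5.099*I)
l = -129/13 (l = 1/13 - 10 = -129/13 ≈ -9.9231)
g(I, q) = -16 + 8*I/q (g(I, q) = -16 + 8*(I/q) = -16 + 8*I/q)
F = 85652 (F = 322*266 = 85652)
F/g(P, l) = 85652/(-16 + 8*(I*√26)/(-129/13)) = 85652/(-16 + 8*(I*√26)*(-13/129)) = 85652/(-16 - 104*I*√26/129)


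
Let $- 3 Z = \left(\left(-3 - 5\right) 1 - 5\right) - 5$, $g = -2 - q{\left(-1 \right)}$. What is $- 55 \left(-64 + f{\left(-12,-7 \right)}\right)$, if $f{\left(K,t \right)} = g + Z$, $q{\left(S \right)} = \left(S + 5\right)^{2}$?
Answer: $4180$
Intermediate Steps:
$q{\left(S \right)} = \left(5 + S\right)^{2}$
$g = -18$ ($g = -2 - \left(5 - 1\right)^{2} = -2 - 4^{2} = -2 - 16 = -18$)
$Z = 6$ ($Z = - \frac{\left(\left(-3 - 5\right) 1 - 5\right) - 5}{3} = - \frac{\left(\left(-8\right) 1 - 5\right) - 5}{3} = - \frac{\left(-8 - 5\right) - 5}{3} = - \frac{-13 - 5}{3} = \left(- \frac{1}{3}\right) \left(-18\right) = 6$)
$f{\left(K,t \right)} = -12$ ($f{\left(K,t \right)} = -18 + 6 = -12$)
$- 55 \left(-64 + f{\left(-12,-7 \right)}\right) = - 55 \left(-64 - 12\right) = \left(-55\right) \left(-76\right) = 4180$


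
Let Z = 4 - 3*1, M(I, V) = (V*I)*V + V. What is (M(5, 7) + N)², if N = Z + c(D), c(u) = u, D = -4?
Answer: 62001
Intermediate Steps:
M(I, V) = V + I*V² (M(I, V) = (I*V)*V + V = I*V² + V = V + I*V²)
Z = 1 (Z = 4 - 3 = 1)
N = -3 (N = 1 - 4 = -3)
(M(5, 7) + N)² = (7*(1 + 5*7) - 3)² = (7*(1 + 35) - 3)² = (7*36 - 3)² = (252 - 3)² = 249² = 62001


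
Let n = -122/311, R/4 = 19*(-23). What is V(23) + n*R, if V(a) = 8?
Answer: 215744/311 ≈ 693.71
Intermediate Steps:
R = -1748 (R = 4*(19*(-23)) = 4*(-437) = -1748)
n = -122/311 (n = -122*1/311 = -122/311 ≈ -0.39228)
V(23) + n*R = 8 - 122/311*(-1748) = 8 + 213256/311 = 215744/311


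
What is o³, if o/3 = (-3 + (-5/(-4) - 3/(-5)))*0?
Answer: 0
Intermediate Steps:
o = 0 (o = 3*((-3 + (-5/(-4) - 3/(-5)))*0) = 3*((-3 + (-5*(-¼) - 3*(-⅕)))*0) = 3*((-3 + (5/4 + ⅗))*0) = 3*((-3 + 37/20)*0) = 3*(-23/20*0) = 3*0 = 0)
o³ = 0³ = 0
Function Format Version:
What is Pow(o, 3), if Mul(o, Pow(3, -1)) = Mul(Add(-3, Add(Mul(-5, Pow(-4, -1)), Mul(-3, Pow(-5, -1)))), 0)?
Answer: 0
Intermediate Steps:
o = 0 (o = Mul(3, Mul(Add(-3, Add(Mul(-5, Pow(-4, -1)), Mul(-3, Pow(-5, -1)))), 0)) = Mul(3, Mul(Add(-3, Add(Mul(-5, Rational(-1, 4)), Mul(-3, Rational(-1, 5)))), 0)) = Mul(3, Mul(Add(-3, Add(Rational(5, 4), Rational(3, 5))), 0)) = Mul(3, Mul(Add(-3, Rational(37, 20)), 0)) = Mul(3, Mul(Rational(-23, 20), 0)) = Mul(3, 0) = 0)
Pow(o, 3) = Pow(0, 3) = 0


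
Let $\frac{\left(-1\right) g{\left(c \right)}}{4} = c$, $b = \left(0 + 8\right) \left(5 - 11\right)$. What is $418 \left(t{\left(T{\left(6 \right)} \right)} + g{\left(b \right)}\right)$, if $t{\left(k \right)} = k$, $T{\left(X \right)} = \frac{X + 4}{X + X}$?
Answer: $\frac{241813}{3} \approx 80604.0$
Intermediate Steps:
$T{\left(X \right)} = \frac{4 + X}{2 X}$
$b = -48$ ($b = 8 \left(-6\right) = -48$)
$g{\left(c \right)} = - 4 c$
$418 \left(t{\left(T{\left(6 \right)} \right)} + g{\left(b \right)}\right) = 418 \left(\frac{4 + 6}{2 \cdot 6} - -192\right) = 418 \left(\frac{1}{2} \cdot \frac{1}{6} \cdot 10 + 192\right) = 418 \left(\frac{5}{6} + 192\right) = 418 \cdot \frac{1157}{6} = \frac{241813}{3}$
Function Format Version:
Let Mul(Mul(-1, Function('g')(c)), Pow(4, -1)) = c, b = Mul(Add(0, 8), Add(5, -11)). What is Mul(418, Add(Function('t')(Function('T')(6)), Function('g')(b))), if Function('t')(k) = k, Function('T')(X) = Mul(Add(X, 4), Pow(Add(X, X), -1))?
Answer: Rational(241813, 3) ≈ 80604.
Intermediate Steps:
Function('T')(X) = Mul(Rational(1, 2), Pow(X, -1), Add(4, X)) (Function('T')(X) = Mul(Add(4, X), Pow(Mul(2, X), -1)) = Mul(Add(4, X), Mul(Rational(1, 2), Pow(X, -1))) = Mul(Rational(1, 2), Pow(X, -1), Add(4, X)))
b = -48 (b = Mul(8, -6) = -48)
Function('g')(c) = Mul(-4, c)
Mul(418, Add(Function('t')(Function('T')(6)), Function('g')(b))) = Mul(418, Add(Mul(Rational(1, 2), Pow(6, -1), Add(4, 6)), Mul(-4, -48))) = Mul(418, Add(Mul(Rational(1, 2), Rational(1, 6), 10), 192)) = Mul(418, Add(Rational(5, 6), 192)) = Mul(418, Rational(1157, 6)) = Rational(241813, 3)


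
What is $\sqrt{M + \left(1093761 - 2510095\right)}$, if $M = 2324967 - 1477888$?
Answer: $i \sqrt{569255} \approx 754.49 i$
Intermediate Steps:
$M = 847079$
$\sqrt{M + \left(1093761 - 2510095\right)} = \sqrt{847079 + \left(1093761 - 2510095\right)} = \sqrt{847079 - 1416334} = \sqrt{-569255} = i \sqrt{569255}$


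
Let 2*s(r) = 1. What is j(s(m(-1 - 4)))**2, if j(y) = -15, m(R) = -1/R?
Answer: 225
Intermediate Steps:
s(r) = 1/2 (s(r) = (1/2)*1 = 1/2)
j(s(m(-1 - 4)))**2 = (-15)**2 = 225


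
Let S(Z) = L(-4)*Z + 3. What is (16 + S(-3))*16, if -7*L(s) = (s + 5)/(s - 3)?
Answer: 14848/49 ≈ 303.02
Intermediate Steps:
L(s) = -(5 + s)/(7*(-3 + s)) (L(s) = -(s + 5)/(7*(s - 3)) = -(5 + s)/(7*(-3 + s)))
S(Z) = 3 + Z/49 (S(Z) = ((-5 - 1*(-4))/(7*(-3 - 4)))*Z + 3 = ((1/7)*(-5 + 4)/(-7))*Z + 3 = ((1/7)*(-1/7)*(-1))*Z + 3 = Z/49 + 3 = 3 + Z/49)
(16 + S(-3))*16 = (16 + (3 + (1/49)*(-3)))*16 = (16 + (3 - 3/49))*16 = (16 + 144/49)*16 = (928/49)*16 = 14848/49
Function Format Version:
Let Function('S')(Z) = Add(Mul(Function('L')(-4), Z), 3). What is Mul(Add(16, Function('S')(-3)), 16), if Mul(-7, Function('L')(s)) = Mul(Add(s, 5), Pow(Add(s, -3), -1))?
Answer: Rational(14848, 49) ≈ 303.02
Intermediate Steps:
Function('L')(s) = Mul(Rational(-1, 7), Pow(Add(-3, s), -1), Add(5, s)) (Function('L')(s) = Mul(Rational(-1, 7), Mul(Add(s, 5), Pow(Add(s, -3), -1))) = Mul(Rational(-1, 7), Mul(Add(5, s), Pow(Add(-3, s), -1))) = Mul(Rational(-1, 7), Mul(Pow(Add(-3, s), -1), Add(5, s))) = Mul(Rational(-1, 7), Pow(Add(-3, s), -1), Add(5, s)))
Function('S')(Z) = Add(3, Mul(Rational(1, 49), Z)) (Function('S')(Z) = Add(Mul(Mul(Rational(1, 7), Pow(Add(-3, -4), -1), Add(-5, Mul(-1, -4))), Z), 3) = Add(Mul(Mul(Rational(1, 7), Pow(-7, -1), Add(-5, 4)), Z), 3) = Add(Mul(Mul(Rational(1, 7), Rational(-1, 7), -1), Z), 3) = Add(Mul(Rational(1, 49), Z), 3) = Add(3, Mul(Rational(1, 49), Z)))
Mul(Add(16, Function('S')(-3)), 16) = Mul(Add(16, Add(3, Mul(Rational(1, 49), -3))), 16) = Mul(Add(16, Add(3, Rational(-3, 49))), 16) = Mul(Add(16, Rational(144, 49)), 16) = Mul(Rational(928, 49), 16) = Rational(14848, 49)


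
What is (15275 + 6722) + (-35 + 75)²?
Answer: 23597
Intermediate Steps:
(15275 + 6722) + (-35 + 75)² = 21997 + 40² = 21997 + 1600 = 23597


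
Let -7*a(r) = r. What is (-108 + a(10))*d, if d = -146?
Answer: 111836/7 ≈ 15977.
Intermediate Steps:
a(r) = -r/7
(-108 + a(10))*d = (-108 - 1/7*10)*(-146) = (-108 - 10/7)*(-146) = -766/7*(-146) = 111836/7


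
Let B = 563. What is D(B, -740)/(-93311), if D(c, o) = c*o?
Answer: 416620/93311 ≈ 4.4649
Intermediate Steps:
D(B, -740)/(-93311) = (563*(-740))/(-93311) = -416620*(-1/93311) = 416620/93311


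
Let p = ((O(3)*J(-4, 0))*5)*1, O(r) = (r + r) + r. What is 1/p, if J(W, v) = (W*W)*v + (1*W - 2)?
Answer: -1/270 ≈ -0.0037037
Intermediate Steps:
O(r) = 3*r (O(r) = 2*r + r = 3*r)
J(W, v) = -2 + W + v*W² (J(W, v) = W²*v + (W - 2) = v*W² + (-2 + W) = -2 + W + v*W²)
p = -270 (p = (((3*3)*(-2 - 4 + 0*(-4)²))*5)*1 = ((9*(-2 - 4 + 0*16))*5)*1 = ((9*(-2 - 4 + 0))*5)*1 = ((9*(-6))*5)*1 = -54*5*1 = -270*1 = -270)
1/p = 1/(-270) = -1/270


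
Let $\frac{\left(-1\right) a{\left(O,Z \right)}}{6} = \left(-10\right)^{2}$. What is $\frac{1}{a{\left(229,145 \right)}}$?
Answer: $- \frac{1}{600} \approx -0.0016667$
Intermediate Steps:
$a{\left(O,Z \right)} = -600$ ($a{\left(O,Z \right)} = - 6 \left(-10\right)^{2} = \left(-6\right) 100 = -600$)
$\frac{1}{a{\left(229,145 \right)}} = \frac{1}{-600} = - \frac{1}{600}$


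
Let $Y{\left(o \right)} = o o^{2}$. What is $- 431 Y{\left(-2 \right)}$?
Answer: $3448$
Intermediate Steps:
$Y{\left(o \right)} = o^{3}$
$- 431 Y{\left(-2 \right)} = - 431 \left(-2\right)^{3} = \left(-431\right) \left(-8\right) = 3448$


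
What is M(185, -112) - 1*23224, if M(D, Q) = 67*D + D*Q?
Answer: -31549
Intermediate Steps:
M(185, -112) - 1*23224 = 185*(67 - 112) - 1*23224 = 185*(-45) - 23224 = -8325 - 23224 = -31549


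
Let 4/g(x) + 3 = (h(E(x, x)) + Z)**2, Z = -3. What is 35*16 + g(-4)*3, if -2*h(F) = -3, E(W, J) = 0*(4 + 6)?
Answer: 544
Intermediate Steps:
E(W, J) = 0 (E(W, J) = 0*10 = 0)
h(F) = 3/2 (h(F) = -1/2*(-3) = 3/2)
g(x) = -16/3 (g(x) = 4/(-3 + (3/2 - 3)**2) = 4/(-3 + (-3/2)**2) = 4/(-3 + 9/4) = 4/(-3/4) = 4*(-4/3) = -16/3)
35*16 + g(-4)*3 = 35*16 - 16/3*3 = 560 - 16 = 544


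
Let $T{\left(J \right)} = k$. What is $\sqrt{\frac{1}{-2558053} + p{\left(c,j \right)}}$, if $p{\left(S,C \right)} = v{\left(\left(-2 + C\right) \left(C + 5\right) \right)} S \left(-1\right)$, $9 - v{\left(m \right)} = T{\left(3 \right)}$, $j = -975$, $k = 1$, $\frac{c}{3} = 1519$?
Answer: $\frac{i \sqrt{238554763060450957}}{2558053} \approx 190.93 i$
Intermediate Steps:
$c = 4557$ ($c = 3 \cdot 1519 = 4557$)
$T{\left(J \right)} = 1$
$v{\left(m \right)} = 8$ ($v{\left(m \right)} = 9 - 1 = 8$)
$p{\left(S,C \right)} = - 8 S$ ($p{\left(S,C \right)} = 8 S \left(-1\right) = - 8 S$)
$\sqrt{\frac{1}{-2558053} + p{\left(c,j \right)}} = \sqrt{\frac{1}{-2558053} - 36456} = \sqrt{- \frac{1}{2558053} - 36456} = \sqrt{- \frac{93256380169}{2558053}} = \frac{i \sqrt{238554763060450957}}{2558053}$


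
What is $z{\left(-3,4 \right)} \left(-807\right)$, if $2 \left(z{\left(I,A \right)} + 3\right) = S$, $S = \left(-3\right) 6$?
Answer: $9684$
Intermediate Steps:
$S = -18$
$z{\left(I,A \right)} = -12$ ($z{\left(I,A \right)} = -3 + \frac{1}{2} \left(-18\right) = -3 - 9 = -12$)
$z{\left(-3,4 \right)} \left(-807\right) = \left(-12\right) \left(-807\right) = 9684$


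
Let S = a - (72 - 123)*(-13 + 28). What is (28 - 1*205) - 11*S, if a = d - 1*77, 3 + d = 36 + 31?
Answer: -8449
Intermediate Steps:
d = 64 (d = -3 + (36 + 31) = -3 + 67 = 64)
a = -13 (a = 64 - 1*77 = 64 - 77 = -13)
S = 752 (S = -13 - (72 - 123)*(-13 + 28) = -13 - (-51)*15 = -13 - 1*(-765) = -13 + 765 = 752)
(28 - 1*205) - 11*S = (28 - 1*205) - 11*752 = (28 - 205) - 8272 = -177 - 8272 = -8449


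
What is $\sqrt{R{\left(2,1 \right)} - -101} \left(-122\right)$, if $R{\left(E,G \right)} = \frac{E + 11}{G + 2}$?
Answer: $- \frac{244 \sqrt{237}}{3} \approx -1252.1$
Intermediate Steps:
$R{\left(E,G \right)} = \frac{11 + E}{2 + G}$
$\sqrt{R{\left(2,1 \right)} - -101} \left(-122\right) = \sqrt{\frac{11 + 2}{2 + 1} - -101} \left(-122\right) = \sqrt{\frac{1}{3} \cdot 13 + 101} \left(-122\right) = \sqrt{\frac{13}{3} + 101} \left(-122\right) = \sqrt{\frac{316}{3}} \left(-122\right) = \frac{2 \sqrt{237}}{3} \left(-122\right) = - \frac{244 \sqrt{237}}{3}$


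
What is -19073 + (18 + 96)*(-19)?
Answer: -21239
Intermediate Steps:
-19073 + (18 + 96)*(-19) = -19073 + 114*(-19) = -19073 - 2166 = -21239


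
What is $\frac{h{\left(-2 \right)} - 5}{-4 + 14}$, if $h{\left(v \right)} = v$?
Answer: $- \frac{7}{10} \approx -0.7$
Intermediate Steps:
$\frac{h{\left(-2 \right)} - 5}{-4 + 14} = \frac{-2 - 5}{-4 + 14} = \frac{1}{10} \left(-7\right) = - \frac{7}{10}$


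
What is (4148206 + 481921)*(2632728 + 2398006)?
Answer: 23292937323218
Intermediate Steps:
(4148206 + 481921)*(2632728 + 2398006) = 4630127*5030734 = 23292937323218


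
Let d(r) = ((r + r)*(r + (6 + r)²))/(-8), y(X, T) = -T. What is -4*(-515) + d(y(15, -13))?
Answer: 1689/2 ≈ 844.50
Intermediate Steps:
d(r) = -r*(r + (6 + r)²)/4 (d(r) = -2*r*(r + (6 + r)²)/8 = -r*(r + (6 + r)²)/4)
-4*(-515) + d(y(15, -13)) = -4*(-515) - (-1*(-13))*(-1*(-13) + (6 - 1*(-13))²)/4 = 2060 - ¼*13*(13 + (6 + 13)²) = 2060 - ¼*13*(13 + 19²) = 2060 - ¼*13*(13 + 361) = 2060 - ¼*13*374 = 2060 - 2431/2 = 1689/2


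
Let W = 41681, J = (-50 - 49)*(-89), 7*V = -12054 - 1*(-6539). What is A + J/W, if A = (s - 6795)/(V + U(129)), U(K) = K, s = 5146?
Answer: 521760115/192232772 ≈ 2.7142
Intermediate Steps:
V = -5515/7 (V = (-12054 - 1*(-6539))/7 = (-12054 + 6539)/7 = (1/7)*(-5515) = -5515/7 ≈ -787.86)
J = 8811 (J = -99*(-89) = 8811)
A = 11543/4612 (A = (5146 - 6795)/(-5515/7 + 129) = -1649/(-4612/7) = -1649*(-7/4612) = 11543/4612 ≈ 2.5028)
A + J/W = 11543/4612 + 8811/41681 = 521760115/192232772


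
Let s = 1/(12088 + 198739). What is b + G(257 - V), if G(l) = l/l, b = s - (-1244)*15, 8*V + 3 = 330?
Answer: 3934242648/210827 ≈ 18661.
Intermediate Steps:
V = 327/8 (V = -3/8 + (⅛)*330 = -3/8 + 165/4 = 327/8 ≈ 40.875)
s = 1/210827 ≈ 4.7432e-6
b = 3934031821/210827 (b = 1/210827 - (-1244)*15 = 1/210827 - 1*(-18660) = 1/210827 + 18660 = 3934031821/210827 ≈ 18660.)
G(l) = 1
b + G(257 - V) = 3934031821/210827 + 1 = 3934242648/210827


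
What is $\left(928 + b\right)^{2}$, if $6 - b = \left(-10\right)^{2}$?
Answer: $695556$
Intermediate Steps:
$b = -94$ ($b = 6 - \left(-10\right)^{2} = 6 - 100 = -94$)
$\left(928 + b\right)^{2} = \left(928 - 94\right)^{2} = 834^{2} = 695556$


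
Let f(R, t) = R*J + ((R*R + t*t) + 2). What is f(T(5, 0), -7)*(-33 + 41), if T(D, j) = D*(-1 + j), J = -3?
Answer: 728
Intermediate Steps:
f(R, t) = 2 + R² + t² - 3*R (f(R, t) = R*(-3) + ((R*R + t*t) + 2) = -3*R + ((R² + t²) + 2) = -3*R + (2 + R² + t²) = 2 + R² + t² - 3*R)
f(T(5, 0), -7)*(-33 + 41) = (2 + (5*(-1 + 0))² + (-7)² - 15*(-1 + 0))*(-33 + 41) = (2 + (5*(-1))² + 49 - 15*(-1))*8 = (2 + (-5)² + 49 - 3*(-5))*8 = (2 + 25 + 49 + 15)*8 = 91*8 = 728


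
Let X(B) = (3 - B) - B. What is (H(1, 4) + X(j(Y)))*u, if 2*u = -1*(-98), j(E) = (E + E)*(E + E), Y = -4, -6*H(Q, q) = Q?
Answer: -36799/6 ≈ -6133.2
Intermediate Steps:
H(Q, q) = -Q/6
j(E) = 4*E² (j(E) = (2*E)*(2*E) = 4*E²)
u = 49 (u = (-1*(-98))/2 = (½)*98 = 49)
X(B) = 3 - 2*B
(H(1, 4) + X(j(Y)))*u = (-⅙*1 + (3 - 8*(-4)²))*49 = (-⅙ + (3 - 8*16))*49 = (-⅙ + (3 - 2*64))*49 = (-⅙ + (3 - 128))*49 = (-⅙ - 125)*49 = -751/6*49 = -36799/6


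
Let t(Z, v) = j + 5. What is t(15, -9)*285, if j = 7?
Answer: 3420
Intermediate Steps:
t(Z, v) = 12 (t(Z, v) = 7 + 5 = 12)
t(15, -9)*285 = 12*285 = 3420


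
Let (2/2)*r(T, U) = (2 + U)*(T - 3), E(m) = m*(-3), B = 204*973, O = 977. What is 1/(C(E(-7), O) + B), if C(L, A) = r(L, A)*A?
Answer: 1/17415186 ≈ 5.7421e-8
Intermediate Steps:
B = 198492
E(m) = -3*m
r(T, U) = (-3 + T)*(2 + U) (r(T, U) = (2 + U)*(T - 3) = (2 + U)*(-3 + T) = (-3 + T)*(2 + U))
C(L, A) = A*(-6 - 3*A + 2*L + A*L) (C(L, A) = (-6 - 3*A + 2*L + L*A)*A = (-6 - 3*A + 2*L + A*L)*A = A*(-6 - 3*A + 2*L + A*L))
1/(C(E(-7), O) + B) = 1/(977*(-6 - 3*977 + 2*(-3*(-7)) + 977*(-3*(-7))) + 198492) = 1/(977*(-6 - 2931 + 2*21 + 977*21) + 198492) = 1/(977*(-6 - 2931 + 42 + 20517) + 198492) = 1/(977*17622 + 198492) = 1/(17216694 + 198492) = 1/17415186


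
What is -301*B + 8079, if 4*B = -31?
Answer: 41647/4 ≈ 10412.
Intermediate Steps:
B = -31/4 (B = (¼)*(-31) = -31/4 ≈ -7.7500)
-301*B + 8079 = -301*(-31/4) + 8079 = 9331/4 + 8079 = 41647/4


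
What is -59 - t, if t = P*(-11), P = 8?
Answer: 29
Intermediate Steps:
t = -88 (t = 8*(-11) = -88)
-59 - t = -59 - 1*(-88) = -59 + 88 = 29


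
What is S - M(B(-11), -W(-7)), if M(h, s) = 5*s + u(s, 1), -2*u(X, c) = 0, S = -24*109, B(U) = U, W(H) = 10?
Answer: -2566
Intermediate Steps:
S = -2616
u(X, c) = 0 (u(X, c) = -½*0 = 0)
M(h, s) = 5*s (M(h, s) = 5*s + 0 = 5*s)
S - M(B(-11), -W(-7)) = -2616 - 5*(-1*10) = -2616 - 5*(-10) = -2616 - 1*(-50) = -2616 + 50 = -2566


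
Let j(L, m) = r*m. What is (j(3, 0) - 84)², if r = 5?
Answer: 7056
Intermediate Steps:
j(L, m) = 5*m
(j(3, 0) - 84)² = (5*0 - 84)² = (0 - 84)² = (-84)² = 7056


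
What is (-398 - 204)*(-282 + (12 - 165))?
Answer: 261870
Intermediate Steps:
(-398 - 204)*(-282 + (12 - 165)) = -602*(-282 - 153) = -602*(-435) = 261870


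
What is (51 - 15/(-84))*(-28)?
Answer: -1433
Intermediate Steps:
(51 - 15/(-84))*(-28) = (51 - 15*(-1)/84)*(-28) = (51 - 1*(-5/28))*(-28) = (51 + 5/28)*(-28) = (1433/28)*(-28) = -1433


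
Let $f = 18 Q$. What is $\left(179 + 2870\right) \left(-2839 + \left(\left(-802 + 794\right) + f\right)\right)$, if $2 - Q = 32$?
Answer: $-10326963$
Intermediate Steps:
$Q = -30$ ($Q = 2 - 32 = -30$)
$f = -540$ ($f = 18 \left(-30\right) = -540$)
$\left(179 + 2870\right) \left(-2839 + \left(\left(-802 + 794\right) + f\right)\right) = \left(179 + 2870\right) \left(-2839 + \left(\left(-802 + 794\right) - 540\right)\right) = 3049 \left(-2839 - 548\right) = 3049 \left(-3387\right) = -10326963$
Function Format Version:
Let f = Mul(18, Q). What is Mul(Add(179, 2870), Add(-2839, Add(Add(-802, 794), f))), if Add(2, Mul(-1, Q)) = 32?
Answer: -10326963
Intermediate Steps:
Q = -30 (Q = Add(2, Mul(-1, 32)) = Add(2, -32) = -30)
f = -540 (f = Mul(18, -30) = -540)
Mul(Add(179, 2870), Add(-2839, Add(Add(-802, 794), f))) = Mul(Add(179, 2870), Add(-2839, Add(Add(-802, 794), -540))) = Mul(3049, Add(-2839, Add(-8, -540))) = Mul(3049, Add(-2839, -548)) = Mul(3049, -3387) = -10326963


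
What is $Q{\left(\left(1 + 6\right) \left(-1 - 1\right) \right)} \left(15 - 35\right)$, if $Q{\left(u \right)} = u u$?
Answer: $-3920$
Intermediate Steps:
$Q{\left(u \right)} = u^{2}$
$Q{\left(\left(1 + 6\right) \left(-1 - 1\right) \right)} \left(15 - 35\right) = \left(\left(1 + 6\right) \left(-1 - 1\right)\right)^{2} \left(15 - 35\right) = \left(7 \left(-2\right)\right)^{2} \left(-20\right) = \left(-14\right)^{2} \left(-20\right) = 196 \left(-20\right) = -3920$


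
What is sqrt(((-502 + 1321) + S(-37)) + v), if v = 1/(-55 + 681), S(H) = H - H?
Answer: sqrt(320947070)/626 ≈ 28.618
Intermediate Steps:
S(H) = 0
v = 1/626 ≈ 0.0015974
sqrt(((-502 + 1321) + S(-37)) + v) = sqrt(((-502 + 1321) + 0) + 1/626) = sqrt((819 + 0) + 1/626) = sqrt(819 + 1/626) = sqrt(512695/626) = sqrt(320947070)/626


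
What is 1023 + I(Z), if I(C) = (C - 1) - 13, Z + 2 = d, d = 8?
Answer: 1015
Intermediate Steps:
Z = 6 (Z = -2 + 8 = 6)
I(C) = -14 + C (I(C) = (-1 + C) - 13 = -14 + C)
1023 + I(Z) = 1023 + (-14 + 6) = 1023 - 8 = 1015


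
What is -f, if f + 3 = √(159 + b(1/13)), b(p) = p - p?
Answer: 3 - √159 ≈ -9.6095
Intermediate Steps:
b(p) = 0
f = -3 + √159 (f = -3 + √(159 + 0) = -3 + √159 ≈ 9.6095)
-f = -(-3 + √159) = 3 - √159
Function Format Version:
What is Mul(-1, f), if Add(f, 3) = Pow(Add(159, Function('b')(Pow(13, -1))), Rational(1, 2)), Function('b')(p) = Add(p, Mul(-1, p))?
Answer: Add(3, Mul(-1, Pow(159, Rational(1, 2)))) ≈ -9.6095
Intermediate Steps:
Function('b')(p) = 0
f = Add(-3, Pow(159, Rational(1, 2))) (f = Add(-3, Pow(Add(159, 0), Rational(1, 2))) = Add(-3, Pow(159, Rational(1, 2))) ≈ 9.6095)
Mul(-1, f) = Mul(-1, Add(-3, Pow(159, Rational(1, 2)))) = Add(3, Mul(-1, Pow(159, Rational(1, 2))))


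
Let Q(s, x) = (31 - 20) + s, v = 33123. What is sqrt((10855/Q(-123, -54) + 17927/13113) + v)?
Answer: sqrt(494712274790503)/122388 ≈ 181.73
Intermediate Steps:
Q(s, x) = 11 + s
sqrt((10855/Q(-123, -54) + 17927/13113) + v) = sqrt((10855/(11 - 123) + 17927/13113) + 33123) = sqrt((10855/(-112) + 17927*(1/13113)) + 33123) = sqrt((10855*(-1/112) + 17927/13113) + 33123) = sqrt((-10855/112 + 17927/13113) + 33123) = sqrt(-140333791/1468656 + 33123) = sqrt(48505958897/1468656) = sqrt(494712274790503)/122388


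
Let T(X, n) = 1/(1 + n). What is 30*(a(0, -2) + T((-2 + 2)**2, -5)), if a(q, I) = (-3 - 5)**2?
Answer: 3825/2 ≈ 1912.5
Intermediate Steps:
a(q, I) = 64 (a(q, I) = (-8)**2 = 64)
30*(a(0, -2) + T((-2 + 2)**2, -5)) = 30*(64 + 1/(1 - 5)) = 30*(64 + 1/(-4)) = 30*(64 - 1/4) = 30*(255/4) = 3825/2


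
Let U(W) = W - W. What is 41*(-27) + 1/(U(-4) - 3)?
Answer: -3322/3 ≈ -1107.3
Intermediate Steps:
U(W) = 0
41*(-27) + 1/(U(-4) - 3) = 41*(-27) + 1/(0 - 3) = -1107 + 1/(-3) = -1107 - 1/3 = -3322/3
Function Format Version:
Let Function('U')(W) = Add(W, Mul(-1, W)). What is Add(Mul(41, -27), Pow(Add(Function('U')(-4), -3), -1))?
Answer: Rational(-3322, 3) ≈ -1107.3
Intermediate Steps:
Function('U')(W) = 0
Add(Mul(41, -27), Pow(Add(Function('U')(-4), -3), -1)) = Add(Mul(41, -27), Pow(Add(0, -3), -1)) = Add(-1107, Pow(-3, -1)) = Add(-1107, Rational(-1, 3)) = Rational(-3322, 3)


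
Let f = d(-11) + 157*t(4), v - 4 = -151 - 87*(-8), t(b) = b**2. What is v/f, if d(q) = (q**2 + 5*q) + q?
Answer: 549/2567 ≈ 0.21387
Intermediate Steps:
d(q) = q**2 + 6*q
v = 549 (v = 4 + (-151 - 87*(-8)) = 4 + (-151 + 696) = 4 + 545 = 549)
f = 2567 (f = -11*(6 - 11) + 157*4**2 = -11*(-5) + 157*16 = 55 + 2512 = 2567)
v/f = 549/2567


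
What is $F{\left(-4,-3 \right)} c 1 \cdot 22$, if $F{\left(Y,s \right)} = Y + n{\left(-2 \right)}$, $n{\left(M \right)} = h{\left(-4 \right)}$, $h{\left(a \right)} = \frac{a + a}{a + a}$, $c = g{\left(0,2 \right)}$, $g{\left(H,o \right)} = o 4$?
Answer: $-528$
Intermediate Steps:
$g{\left(H,o \right)} = 4 o$
$c = 8$ ($c = 4 \cdot 2 = 8$)
$h{\left(a \right)} = 1$ ($h{\left(a \right)} = \frac{2 a}{2 a} = 2 a \frac{1}{2 a} = 1$)
$n{\left(M \right)} = 1$
$F{\left(Y,s \right)} = 1 + Y$ ($F{\left(Y,s \right)} = Y + 1 = 1 + Y$)
$F{\left(-4,-3 \right)} c 1 \cdot 22 = \left(1 - 4\right) 8 \cdot 1 \cdot 22 = - 3 \cdot 8 \cdot 22 = \left(-3\right) 176 = -528$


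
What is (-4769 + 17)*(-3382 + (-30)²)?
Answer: 11794464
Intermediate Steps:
(-4769 + 17)*(-3382 + (-30)²) = -4752*(-3382 + 900) = -4752*(-2482) = 11794464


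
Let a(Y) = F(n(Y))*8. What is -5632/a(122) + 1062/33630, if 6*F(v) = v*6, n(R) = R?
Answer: -33257/5795 ≈ -5.7389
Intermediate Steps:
F(v) = v (F(v) = (v*6)/6 = (6*v)/6 = v)
a(Y) = 8*Y (a(Y) = Y*8 = 8*Y)
-5632/a(122) + 1062/33630 = -5632/(8*122) + 1062/33630 = -5632/976 + 1062*(1/33630) = -5632*1/976 + 3/95 = -352/61 + 3/95 = -33257/5795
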